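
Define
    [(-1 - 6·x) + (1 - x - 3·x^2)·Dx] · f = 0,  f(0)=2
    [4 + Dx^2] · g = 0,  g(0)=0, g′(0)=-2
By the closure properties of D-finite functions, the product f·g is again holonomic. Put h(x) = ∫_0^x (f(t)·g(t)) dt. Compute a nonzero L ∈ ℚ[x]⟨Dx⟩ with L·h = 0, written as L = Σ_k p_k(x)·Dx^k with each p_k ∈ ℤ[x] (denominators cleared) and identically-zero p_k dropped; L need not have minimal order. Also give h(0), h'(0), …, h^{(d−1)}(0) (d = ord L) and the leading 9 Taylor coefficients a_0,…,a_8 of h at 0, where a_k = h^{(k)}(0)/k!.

f: a_k = 2, 2, 8, 14, 38, 80, 194, 434, 1016, …
g: a_k = 0, -2, 0, 4/3, 0, -4/15, 0, 8/315, 0, …
L₀ := L_f ⊗_s L_g (sym. prod.), ord ≤ 2.
Integrate: L := L₀·Dx.
L = (2 + 4·x + 12·x^2)·Dx + (2 + 12·x)·Dx^2 + (-1 + x + 3·x^2)·Dx^3  (order 3).
h: a_k = 0, 0, -2, -4/3, -10/3, -76/15, -494/45, -304/15, -26729/630, …
ICs: h(0) = 0, h′(0) = 0, h′′(0) = -4.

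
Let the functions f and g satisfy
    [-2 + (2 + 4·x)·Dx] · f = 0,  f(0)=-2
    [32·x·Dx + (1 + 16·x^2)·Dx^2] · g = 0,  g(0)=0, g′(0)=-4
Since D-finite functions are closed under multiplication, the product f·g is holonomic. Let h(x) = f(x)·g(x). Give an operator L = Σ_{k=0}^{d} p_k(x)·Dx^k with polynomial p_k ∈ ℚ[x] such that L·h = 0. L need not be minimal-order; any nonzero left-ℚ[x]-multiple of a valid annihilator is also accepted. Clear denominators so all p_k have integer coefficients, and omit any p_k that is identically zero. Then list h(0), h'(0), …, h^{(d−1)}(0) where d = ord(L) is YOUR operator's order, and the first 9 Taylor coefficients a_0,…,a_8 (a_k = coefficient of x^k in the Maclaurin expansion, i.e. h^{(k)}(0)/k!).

L = (3 - 32·x - 16·x^2) + (-2 + 28·x + 96·x^2 + 64·x^3)·Dx + (1 + 4·x + 20·x^2 + 64·x^3 + 64·x^4)·Dx^2  (order 2).
h: a_k = 0, 8, 8, -140/3, -116/3, 6389/15, 5929/15, -1022653/210, -944407/210, …
ICs: h(0) = 0, h′(0) = 8.

f: a_k = -2, -2, 1, -1, 5/4, -7/4, 21/8, -33/8, 429/64, …
g: a_k = 0, -4, 0, 64/3, 0, -1024/5, 0, 16384/7, 0, …
L₀ := L_f ⊗_s L_g (sym. prod.), ord ≤ 2.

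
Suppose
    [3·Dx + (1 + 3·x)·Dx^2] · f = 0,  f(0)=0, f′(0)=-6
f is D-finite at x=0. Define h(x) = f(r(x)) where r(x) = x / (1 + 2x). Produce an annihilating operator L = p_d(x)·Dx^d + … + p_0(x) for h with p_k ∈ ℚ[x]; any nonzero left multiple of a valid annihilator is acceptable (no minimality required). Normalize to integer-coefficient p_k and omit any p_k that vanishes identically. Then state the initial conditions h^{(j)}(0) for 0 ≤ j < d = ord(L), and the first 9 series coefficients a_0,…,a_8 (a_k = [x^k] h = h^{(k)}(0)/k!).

L = (7 + 20·x)·Dx + (1 + 7·x + 10·x^2)·Dx^2  (order 2).
h: a_k = 0, -6, 21, -78, 609/2, -6186/5, 5187, -155994/7, 390369/4, …
ICs: h(0) = 0, h′(0) = -6.

f: a_k = 0, -6, 9, -18, 81/2, -486/5, 243, -4374/7, 6561/4, …
f∘r: x↦r, Dx↦Dx/r' in L_f ⇒ L₀.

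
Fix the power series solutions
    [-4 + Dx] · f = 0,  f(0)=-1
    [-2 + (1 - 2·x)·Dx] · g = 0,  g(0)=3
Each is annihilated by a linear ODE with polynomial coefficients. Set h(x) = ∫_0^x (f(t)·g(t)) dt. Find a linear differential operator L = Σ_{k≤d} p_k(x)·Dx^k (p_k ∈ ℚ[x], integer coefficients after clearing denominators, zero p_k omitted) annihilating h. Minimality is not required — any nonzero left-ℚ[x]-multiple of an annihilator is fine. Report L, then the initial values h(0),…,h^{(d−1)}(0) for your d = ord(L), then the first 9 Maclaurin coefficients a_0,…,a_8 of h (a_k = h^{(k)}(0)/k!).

f: a_k = -1, -4, -8, -32/3, -32/3, -128/15, -256/45, -1024/315, -512/315, …
g: a_k = 3, 6, 12, 24, 48, 96, 192, 384, 768, …
Sym-product of L_f,L_g gives L₀ (≤ ord 1).
h=∫h₀ ⇒ L = L₀·Dx.
L = (6 - 8·x)·Dx + (-1 + 2·x)·Dx^2  (order 2).
h: a_k = 0, -3, -9, -20, -38, -336/5, -1744/15, -21184/105, -2480/7, …
ICs: h(0) = 0, h′(0) = -3.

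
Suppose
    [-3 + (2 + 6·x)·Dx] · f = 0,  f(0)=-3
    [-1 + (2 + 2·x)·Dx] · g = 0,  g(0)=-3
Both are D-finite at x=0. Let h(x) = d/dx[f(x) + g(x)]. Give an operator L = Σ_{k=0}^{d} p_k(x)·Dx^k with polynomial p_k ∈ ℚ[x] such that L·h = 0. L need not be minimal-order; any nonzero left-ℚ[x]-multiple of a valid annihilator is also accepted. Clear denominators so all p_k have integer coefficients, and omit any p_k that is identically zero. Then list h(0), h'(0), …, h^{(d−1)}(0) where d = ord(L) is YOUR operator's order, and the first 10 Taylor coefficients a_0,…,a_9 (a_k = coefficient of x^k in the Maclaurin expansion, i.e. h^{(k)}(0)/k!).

f: a_k = -3, -9/2, 27/8, -81/16, 1215/128, -5103/256, 45927/1024, -216513/2048, 8444007/32768, -42220035/65536, …
g: a_k = -3, -3/2, 3/8, -3/16, 15/128, -21/256, 63/1024, -99/2048, 1287/32768, -2145/65536, …
Weyl lclm of L_f,L_g ⇒ L₀ (ord ≤ 2).
Differentiate: ansatz ord ≤ ord L₀ ⇒ L.
L = -9 + (-24 - 36·x)·Dx + (-4 - 16·x - 12·x^2)·Dx^2  (order 2).
h: a_k = -6, 15/2, -63/4, 615/16, -6405/64, 68985/256, -379071/512, 4222647/2048, -94999905/16384, 1076629125/65536, …
ICs: h(0) = -6, h′(0) = 15/2.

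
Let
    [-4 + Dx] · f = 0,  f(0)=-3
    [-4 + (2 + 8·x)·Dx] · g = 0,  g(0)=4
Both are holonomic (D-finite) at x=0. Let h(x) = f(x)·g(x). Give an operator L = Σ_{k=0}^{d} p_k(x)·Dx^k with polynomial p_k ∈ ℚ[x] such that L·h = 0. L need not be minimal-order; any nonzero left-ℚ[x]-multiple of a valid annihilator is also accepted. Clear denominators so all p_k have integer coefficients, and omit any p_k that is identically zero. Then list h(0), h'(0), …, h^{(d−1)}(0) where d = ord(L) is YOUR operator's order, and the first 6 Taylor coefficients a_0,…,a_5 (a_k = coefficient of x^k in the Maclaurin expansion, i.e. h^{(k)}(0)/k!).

L = (-6 - 16·x) + (1 + 4·x)·Dx  (order 1).
h: a_k = -12, -72, -168, -272, -264, -1712/5, …
ICs: h(0) = -12.

f: a_k = -3, -12, -24, -32, -32, -128/5, …
g: a_k = 4, 8, -8, 16, -40, 112, …
h₀=f·g: eliminate ⇒ L₀, order ≤ 1·1.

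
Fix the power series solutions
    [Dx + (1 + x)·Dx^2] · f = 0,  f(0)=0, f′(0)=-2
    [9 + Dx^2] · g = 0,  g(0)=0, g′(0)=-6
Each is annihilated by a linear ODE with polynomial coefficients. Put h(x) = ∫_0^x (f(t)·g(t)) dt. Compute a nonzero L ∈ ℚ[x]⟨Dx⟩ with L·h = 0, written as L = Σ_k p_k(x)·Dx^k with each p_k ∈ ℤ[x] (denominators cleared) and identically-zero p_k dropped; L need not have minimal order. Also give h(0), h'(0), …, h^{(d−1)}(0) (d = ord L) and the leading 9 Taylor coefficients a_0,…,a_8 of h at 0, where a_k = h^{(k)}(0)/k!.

L = (2493 + 10854·x + 17091·x^2 + 11664·x^3 + 2916·x^4)·Dx + (612 + 1908·x + 1944·x^2 + 648·x^3)·Dx^2 + (592 + 2484·x + 3834·x^2 + 2592·x^3 + 648·x^4)·Dx^3 + (68 + 212·x + 216·x^2 + 72·x^3)·Dx^4 + (35 + 142·x + 215·x^2 + 144·x^3 + 36·x^4)·Dx^5  (order 5).
h: a_k = 0, 0, 0, 4, -3/2, -14/5, 1, 9/14, -31/160, …
ICs: h(0) = 0, h′(0) = 0, h′′(0) = 0, h′′′(0) = 24, h′′′′(0) = -36.

f: a_k = 0, -2, 1, -2/3, 1/2, -2/5, 1/3, -2/7, 1/4, …
g: a_k = 0, -6, 0, 9, 0, -81/20, 0, 243/280, 0, …
h₀=f·g: eliminate ⇒ L₀, order ≤ 2·2.
∫: right-multiply L₀ by Dx.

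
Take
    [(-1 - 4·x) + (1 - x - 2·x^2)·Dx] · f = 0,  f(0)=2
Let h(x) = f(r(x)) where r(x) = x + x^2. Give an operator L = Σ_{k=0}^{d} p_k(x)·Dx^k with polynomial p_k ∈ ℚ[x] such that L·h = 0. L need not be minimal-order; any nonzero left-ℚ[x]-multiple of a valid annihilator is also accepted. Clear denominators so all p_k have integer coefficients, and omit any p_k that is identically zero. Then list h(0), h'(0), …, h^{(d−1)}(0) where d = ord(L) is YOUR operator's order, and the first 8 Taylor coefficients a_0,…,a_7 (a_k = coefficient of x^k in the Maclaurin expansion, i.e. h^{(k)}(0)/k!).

L = (1 + 6·x + 12·x^2 + 8·x^3) + (-1 + x + 3·x^2 + 4·x^3 + 2·x^4)·Dx  (order 1).
h: a_k = 2, 2, 8, 22, 58, 160, 438, 1194, …
ICs: h(0) = 2.

f: a_k = 2, 2, 6, 10, 22, 42, 86, 170, …
Substitute x→r, Dx→(1/r')Dx; clear ⇒ L₀.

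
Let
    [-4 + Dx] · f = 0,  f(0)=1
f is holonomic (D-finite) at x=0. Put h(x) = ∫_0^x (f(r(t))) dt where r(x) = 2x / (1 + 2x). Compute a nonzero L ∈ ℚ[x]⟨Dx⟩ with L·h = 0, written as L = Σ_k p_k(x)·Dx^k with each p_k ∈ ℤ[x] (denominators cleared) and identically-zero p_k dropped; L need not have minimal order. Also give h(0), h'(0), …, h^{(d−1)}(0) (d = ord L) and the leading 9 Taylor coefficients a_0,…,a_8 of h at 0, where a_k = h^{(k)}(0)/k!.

L = -8·Dx + (1 + 4·x + 4·x^2)·Dx^2  (order 2).
h: a_k = 0, 1, 4, 16/3, -8/3, -64/15, 448/45, -2816/315, -1088/315, …
ICs: h(0) = 0, h′(0) = 1.

f: a_k = 1, 4, 8, 32/3, 32/3, 128/15, 256/45, 1024/315, 512/315, …
Substitute x→r, Dx→(1/r')Dx; clear ⇒ L₀.
Integrate: L := L₀·Dx.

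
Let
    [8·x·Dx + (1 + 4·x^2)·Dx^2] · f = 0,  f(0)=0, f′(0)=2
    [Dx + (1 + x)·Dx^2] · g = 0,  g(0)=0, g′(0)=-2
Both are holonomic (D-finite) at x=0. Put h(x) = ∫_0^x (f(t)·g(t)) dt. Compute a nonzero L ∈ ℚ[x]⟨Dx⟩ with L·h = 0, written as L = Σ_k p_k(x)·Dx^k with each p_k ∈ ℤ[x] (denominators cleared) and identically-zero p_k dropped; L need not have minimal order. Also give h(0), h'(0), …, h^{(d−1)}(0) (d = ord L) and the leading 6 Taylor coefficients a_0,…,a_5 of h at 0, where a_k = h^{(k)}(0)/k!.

L = (288 + 560·x + 3584·x^2 + 8640·x^3 + 7680·x^4 + 3328·x^5 + 1024·x^7)·Dx^2 + (258 + 1840·x + 6992·x^2 + 19264·x^3 + 29440·x^4 + 23808·x^5 + 8960·x^6 + 3072·x^7 + 3584·x^8)·Dx^3 + (36 + 628·x + 2496·x^2 + 6192·x^3 + 12288·x^4 + 15936·x^5 + 12288·x^6 + 5376·x^7 + 3072·x^8 + 2048·x^9)·Dx^4 + (17 + 66·x + 241·x^2 + 608·x^3 + 1152·x^4 + 1728·x^5 + 2016·x^6 + 1536·x^7 + 768·x^8 + 512·x^9 + 256·x^10)·Dx^5  (order 5).
h: a_k = 0, 0, 0, -4/3, 1/2, 4/5, …
ICs: h(0) = 0, h′(0) = 0, h′′(0) = 0, h′′′(0) = -8, h′′′′(0) = 12.

f: a_k = 0, 2, 0, -8/3, 0, 32/5, …
g: a_k = 0, -2, 1, -2/3, 1/2, -2/5, …
h₀=f·g: eliminate ⇒ L₀, order ≤ 2·2.
Integrate: L := L₀·Dx.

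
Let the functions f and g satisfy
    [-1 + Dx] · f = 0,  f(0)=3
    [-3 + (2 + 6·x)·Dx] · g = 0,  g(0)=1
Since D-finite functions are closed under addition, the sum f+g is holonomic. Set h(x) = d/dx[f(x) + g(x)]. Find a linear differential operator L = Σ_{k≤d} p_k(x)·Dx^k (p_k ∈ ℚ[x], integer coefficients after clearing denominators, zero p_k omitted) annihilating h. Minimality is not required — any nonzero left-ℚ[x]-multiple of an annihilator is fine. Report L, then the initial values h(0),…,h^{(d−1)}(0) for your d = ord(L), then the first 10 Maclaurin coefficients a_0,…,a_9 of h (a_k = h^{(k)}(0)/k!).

f: a_k = 3, 3, 3/2, 1/2, 1/8, 1/40, 1/240, 1/1680, 1/13440, 1/120960, …
g: a_k = 1, 3/2, -9/8, 27/16, -405/128, 1701/256, -15309/1024, 72171/2048, -2814669/32768, 14073345/65536, …
L₀ := lclm(L_f,L_g); ord L₀ ≤ 1+1.
Differentiate: ansatz ord ≤ ord L₀ ⇒ L.
L = (-33 - 18·x) + (23 - 24·x - 36·x^2)·Dx + (10 + 42·x + 36·x^2)·Dx^2  (order 2).
h: a_k = 9/2, 3/4, 105/16, -389/32, 8537/256, -229571/2560, 7578083/30720, -295539989/430080, 13299311537/6881280, -678264861251/123863040, …
ICs: h(0) = 9/2, h′(0) = 3/4.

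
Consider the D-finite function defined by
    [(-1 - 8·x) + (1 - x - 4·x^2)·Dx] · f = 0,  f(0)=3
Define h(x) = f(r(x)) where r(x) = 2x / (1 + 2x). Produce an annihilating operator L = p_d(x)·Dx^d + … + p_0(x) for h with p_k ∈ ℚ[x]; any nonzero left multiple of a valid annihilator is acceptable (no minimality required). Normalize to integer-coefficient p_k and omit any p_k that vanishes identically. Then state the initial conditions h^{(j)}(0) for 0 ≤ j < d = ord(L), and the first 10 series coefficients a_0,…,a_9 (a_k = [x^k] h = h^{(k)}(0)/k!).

L = (2 + 36·x) + (-1 - 4·x + 12·x^2 + 32·x^3)·Dx  (order 1).
h: a_k = 3, 6, 48, 0, 768, -1536, 15360, -55296, 356352, -1597440, …
ICs: h(0) = 3.

f: a_k = 3, 3, 15, 27, 87, 195, 543, 1323, 3495, 8787, …
Substitute x→r, Dx→(1/r')Dx; clear ⇒ L₀.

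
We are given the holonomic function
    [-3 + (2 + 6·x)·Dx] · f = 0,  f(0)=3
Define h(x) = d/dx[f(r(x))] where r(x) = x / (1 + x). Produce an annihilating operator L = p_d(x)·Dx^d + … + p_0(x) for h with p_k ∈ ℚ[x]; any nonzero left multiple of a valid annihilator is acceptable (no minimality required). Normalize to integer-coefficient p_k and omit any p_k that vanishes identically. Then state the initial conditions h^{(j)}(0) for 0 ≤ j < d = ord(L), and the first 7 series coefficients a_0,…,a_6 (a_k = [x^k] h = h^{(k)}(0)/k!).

L = (-7 - 16·x) + (-2 - 10·x - 8·x^2)·Dx  (order 1).
h: a_k = 9/2, -63/4, 783/16, -5031/32, 136035/256, -956745/512, 13825035/2048, …
ICs: h(0) = 9/2.

f: a_k = 3, 9/2, -27/8, 81/16, -1215/128, 5103/256, -45927/1024, …
Substitute x→r, Dx→(1/r')Dx; clear ⇒ L₀.
Differentiate: ansatz ord ≤ ord L₀ ⇒ L.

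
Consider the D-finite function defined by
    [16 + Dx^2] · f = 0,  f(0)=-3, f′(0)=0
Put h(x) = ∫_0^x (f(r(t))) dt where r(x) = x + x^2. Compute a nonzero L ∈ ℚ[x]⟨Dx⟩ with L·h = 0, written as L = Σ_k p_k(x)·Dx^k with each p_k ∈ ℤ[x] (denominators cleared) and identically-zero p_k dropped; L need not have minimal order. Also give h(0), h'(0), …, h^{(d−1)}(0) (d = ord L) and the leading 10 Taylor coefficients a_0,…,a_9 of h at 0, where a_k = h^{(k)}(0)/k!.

L = (16 + 96·x + 192·x^2 + 128·x^3)·Dx - 2·Dx^2 + (1 + 2·x)·Dx^3  (order 3).
h: a_k = 0, -3, 0, 8, 12, -8/5, -64/3, -2624/105, -16/5, 23008/945, …
ICs: h(0) = 0, h′(0) = -3, h′′(0) = 0.

f: a_k = -3, 0, 24, 0, -32, 0, 256/15, 0, -512/105, 0, …
Substitute x→r, Dx→(1/r')Dx; clear ⇒ L₀.
Integrate: L := L₀·Dx.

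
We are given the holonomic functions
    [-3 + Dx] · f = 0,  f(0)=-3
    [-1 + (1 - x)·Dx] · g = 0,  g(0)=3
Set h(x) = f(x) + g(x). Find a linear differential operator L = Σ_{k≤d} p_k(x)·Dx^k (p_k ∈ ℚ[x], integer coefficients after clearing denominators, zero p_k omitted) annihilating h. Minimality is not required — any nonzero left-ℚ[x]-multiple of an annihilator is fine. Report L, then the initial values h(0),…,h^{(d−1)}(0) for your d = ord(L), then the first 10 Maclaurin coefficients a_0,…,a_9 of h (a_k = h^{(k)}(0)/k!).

f: a_k = -3, -9, -27/2, -27/2, -81/8, -243/40, -243/80, -729/560, -2187/4480, -729/4480, …
g: a_k = 3, 3, 3, 3, 3, 3, 3, 3, 3, 3, …
Sum ⇒ L₀ = lclm(L_f,L_g) in ℚ(x)⟨Dx⟩.
L = (-3 + 9·x) + (7 - 18·x + 9·x^2)·Dx + (-2 + 5·x - 3·x^2)·Dx^2  (order 2).
h: a_k = 0, -6, -21/2, -21/2, -57/8, -123/40, -3/80, 951/560, 11253/4480, 12711/4480, …
ICs: h(0) = 0, h′(0) = -6.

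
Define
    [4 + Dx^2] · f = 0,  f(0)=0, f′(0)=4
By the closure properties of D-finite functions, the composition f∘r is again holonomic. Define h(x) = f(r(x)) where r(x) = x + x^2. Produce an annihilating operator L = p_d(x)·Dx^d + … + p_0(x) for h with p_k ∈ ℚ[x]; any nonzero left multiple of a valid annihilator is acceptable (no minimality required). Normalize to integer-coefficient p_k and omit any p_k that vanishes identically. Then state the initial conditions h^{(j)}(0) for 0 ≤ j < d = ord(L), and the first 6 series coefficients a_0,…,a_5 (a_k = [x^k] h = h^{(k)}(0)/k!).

L = (4 + 24·x + 48·x^2 + 32·x^3) - 2·Dx + (1 + 2·x)·Dx^2  (order 2).
h: a_k = 0, 4, 4, -8/3, -8, -112/15, …
ICs: h(0) = 0, h′(0) = 4.

f: a_k = 0, 4, 0, -8/3, 0, 8/15, …
L₀ from L_f via x↦r, Dx↦r'^{-1}Dx.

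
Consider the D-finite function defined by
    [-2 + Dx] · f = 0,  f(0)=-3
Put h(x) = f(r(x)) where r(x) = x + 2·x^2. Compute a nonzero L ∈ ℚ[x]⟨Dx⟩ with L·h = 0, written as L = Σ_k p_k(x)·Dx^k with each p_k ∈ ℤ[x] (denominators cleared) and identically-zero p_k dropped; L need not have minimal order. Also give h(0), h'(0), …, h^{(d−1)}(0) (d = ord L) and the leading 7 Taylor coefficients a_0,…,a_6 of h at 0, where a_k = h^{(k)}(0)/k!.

f: a_k = -3, -6, -6, -4, -2, -4/5, -4/15, …
h₀=f(r): pull back L_f along r ⇒ L₀.
L = (-2 - 8·x) + Dx  (order 1).
h: a_k = -3, -6, -18, -28, -50, -324/5, -1324/15, …
ICs: h(0) = -3.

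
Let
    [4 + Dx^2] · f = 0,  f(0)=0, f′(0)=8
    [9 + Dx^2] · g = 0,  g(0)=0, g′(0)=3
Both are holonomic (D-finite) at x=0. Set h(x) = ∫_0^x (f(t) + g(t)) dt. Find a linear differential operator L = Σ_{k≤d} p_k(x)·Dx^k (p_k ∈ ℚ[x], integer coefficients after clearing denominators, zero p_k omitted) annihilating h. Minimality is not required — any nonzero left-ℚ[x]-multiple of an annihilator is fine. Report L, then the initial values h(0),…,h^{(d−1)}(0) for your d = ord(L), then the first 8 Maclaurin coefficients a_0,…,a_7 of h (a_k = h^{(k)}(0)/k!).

L = 36·Dx + 13·Dx^3 + Dx^5  (order 5).
h: a_k = 0, 0, 11/2, 0, -59/24, 0, 371/720, 0, …
ICs: h(0) = 0, h′(0) = 0, h′′(0) = 11, h′′′(0) = 0, h′′′′(0) = -59.

f: a_k = 0, 8, 0, -16/3, 0, 16/15, 0, -32/315, …
g: a_k = 0, 3, 0, -9/2, 0, 81/40, 0, -243/560, …
Weyl lclm of L_f,L_g ⇒ L₀ (ord ≤ 4).
∫: right-multiply L₀ by Dx.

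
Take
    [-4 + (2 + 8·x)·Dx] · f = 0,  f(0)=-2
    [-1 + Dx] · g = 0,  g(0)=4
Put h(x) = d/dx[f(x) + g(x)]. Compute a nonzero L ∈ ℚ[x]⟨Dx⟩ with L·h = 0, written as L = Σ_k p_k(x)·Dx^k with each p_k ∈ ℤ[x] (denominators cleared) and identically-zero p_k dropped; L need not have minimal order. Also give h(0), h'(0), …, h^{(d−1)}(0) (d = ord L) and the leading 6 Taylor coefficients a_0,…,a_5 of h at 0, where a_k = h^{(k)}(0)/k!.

L = (-14 - 8·x) + (11 - 8·x - 16·x^2)·Dx + (3 + 16·x + 16·x^2)·Dx^2  (order 2).
h: a_k = 0, 12, -22, 242/3, -1679/6, 30241/30, …
ICs: h(0) = 0, h′(0) = 12.

f: a_k = -2, -4, 4, -8, 20, -56, …
g: a_k = 4, 4, 2, 2/3, 1/6, 1/30, …
Sum ⇒ L₀ = lclm(L_f,L_g) in ℚ(x)⟨Dx⟩.
h=h₀': d/dx-closure on L₀ ⇒ L.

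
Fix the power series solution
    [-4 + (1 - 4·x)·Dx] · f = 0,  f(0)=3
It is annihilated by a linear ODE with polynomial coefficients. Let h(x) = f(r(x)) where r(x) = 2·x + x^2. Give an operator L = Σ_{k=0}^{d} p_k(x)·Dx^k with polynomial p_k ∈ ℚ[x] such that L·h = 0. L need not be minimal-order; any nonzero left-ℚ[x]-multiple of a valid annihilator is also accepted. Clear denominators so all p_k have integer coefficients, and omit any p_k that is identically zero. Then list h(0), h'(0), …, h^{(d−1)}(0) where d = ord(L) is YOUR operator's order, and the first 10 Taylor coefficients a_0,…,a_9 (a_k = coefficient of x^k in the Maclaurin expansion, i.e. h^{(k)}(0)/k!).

f: a_k = 3, 12, 48, 192, 768, 3072, 12288, 49152, 196608, 786432, …
f∘r: x↦r, Dx↦Dx/r' in L_f ⇒ L₀.
L = (8 + 8·x) + (-1 + 8·x + 4·x^2)·Dx  (order 1).
h: a_k = 3, 24, 204, 1728, 14640, 124032, 1050816, 8902656, 75424512, 639006720, …
ICs: h(0) = 3.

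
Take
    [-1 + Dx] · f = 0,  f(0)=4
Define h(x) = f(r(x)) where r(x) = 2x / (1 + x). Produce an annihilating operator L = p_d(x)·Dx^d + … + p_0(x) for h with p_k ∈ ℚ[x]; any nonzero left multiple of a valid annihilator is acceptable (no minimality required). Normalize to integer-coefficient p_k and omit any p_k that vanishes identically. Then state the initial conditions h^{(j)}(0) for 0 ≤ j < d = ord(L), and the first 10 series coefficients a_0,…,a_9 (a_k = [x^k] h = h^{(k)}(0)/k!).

L = -2 + (1 + 2·x + x^2)·Dx  (order 1).
h: a_k = 4, 8, 0, -8/3, 8/3, -8/5, 16/45, 40/63, -128/105, 568/405, …
ICs: h(0) = 4.

f: a_k = 4, 4, 2, 2/3, 1/6, 1/30, 1/180, 1/1260, 1/10080, 1/90720, …
f∘r: x↦r, Dx↦Dx/r' in L_f ⇒ L₀.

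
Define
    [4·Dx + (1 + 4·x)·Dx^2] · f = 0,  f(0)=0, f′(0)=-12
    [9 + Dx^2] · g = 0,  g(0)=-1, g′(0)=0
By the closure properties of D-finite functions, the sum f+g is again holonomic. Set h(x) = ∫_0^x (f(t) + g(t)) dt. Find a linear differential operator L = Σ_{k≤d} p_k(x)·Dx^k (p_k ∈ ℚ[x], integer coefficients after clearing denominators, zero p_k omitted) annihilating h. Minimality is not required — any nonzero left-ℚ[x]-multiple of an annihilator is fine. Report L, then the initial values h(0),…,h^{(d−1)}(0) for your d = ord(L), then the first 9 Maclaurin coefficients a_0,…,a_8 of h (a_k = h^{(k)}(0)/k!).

f: a_k = 0, -12, 24, -64, 192, -3072/5, 2048, -49152/7, 24576, …
g: a_k = -1, 0, 9/2, 0, -27/8, 0, 81/80, 0, -729/4480, …
Weyl lclm of L_f,L_g ⇒ L₀ (ord ≤ 4).
h=∫₀ˣh₀: take L = L₀·Dx.
L = (3780 + 2592·x + 5184·x^2)·Dx^2 + (369 + 2124·x + 3888·x^2 + 5184·x^3)·Dx^3 + (420 + 288·x + 576·x^2)·Dx^4 + (41 + 236·x + 432·x^2 + 576·x^3)·Dx^5  (order 5).
h: a_k = 0, -1, -6, 19/2, -16, 1509/40, -512/5, 163921/560, -6144/7, …
ICs: h(0) = 0, h′(0) = -1, h′′(0) = -12, h′′′(0) = 57, h′′′′(0) = -384.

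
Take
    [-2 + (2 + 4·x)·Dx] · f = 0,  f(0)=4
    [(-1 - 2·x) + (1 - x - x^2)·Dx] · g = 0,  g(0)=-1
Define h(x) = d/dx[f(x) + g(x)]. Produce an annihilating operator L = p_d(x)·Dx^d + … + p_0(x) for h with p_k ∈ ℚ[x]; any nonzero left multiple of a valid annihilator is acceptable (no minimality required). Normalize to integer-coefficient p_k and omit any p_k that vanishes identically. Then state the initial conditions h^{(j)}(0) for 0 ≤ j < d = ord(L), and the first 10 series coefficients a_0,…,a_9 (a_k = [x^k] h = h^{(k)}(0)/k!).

f: a_k = 4, 4, -2, 2, -5/2, 7/2, -21/4, 33/4, -429/32, 715/32, …
g: a_k = -1, -1, -2, -3, -5, -8, -13, -21, -34, -55, …
L₀ := lclm(L_f,L_g); ord L₀ ≤ 1+1.
Derive L from L₀ (diff closure).
L = (-6 - 18·x - 24·x^2 - 12·x^3 - 6·x^4) + (-3 - 24·x - 63·x^2 - 72·x^3 - 45·x^4 - 18·x^5)·Dx + (1 + 4·x + 3·x^2 - 6·x^3 - 13·x^4 - 12·x^5 - 4·x^6)·Dx^2  (order 2).
h: a_k = 3, -8, -3, -30, -45/2, -219/2, -357/4, -1517/4, -9405/32, -40635/32, …
ICs: h(0) = 3, h′(0) = -8.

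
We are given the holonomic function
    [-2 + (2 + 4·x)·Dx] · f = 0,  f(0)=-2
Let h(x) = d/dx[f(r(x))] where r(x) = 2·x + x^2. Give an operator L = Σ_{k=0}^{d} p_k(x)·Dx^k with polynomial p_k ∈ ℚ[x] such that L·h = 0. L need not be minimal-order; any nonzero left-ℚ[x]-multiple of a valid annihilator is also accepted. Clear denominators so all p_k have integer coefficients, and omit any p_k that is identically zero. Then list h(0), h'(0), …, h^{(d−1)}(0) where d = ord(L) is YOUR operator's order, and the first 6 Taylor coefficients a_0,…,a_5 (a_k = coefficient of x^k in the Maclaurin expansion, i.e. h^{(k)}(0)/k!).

f: a_k = -2, -2, 1, -1, 5/4, -7/4, …
Change of var in L_f (x↦r) gives L₀.
h=h₀': d/dx-closure on L₀ ⇒ L.
L = -1 + (-1 - 5·x - 6·x^2 - 2·x^3)·Dx  (order 1).
h: a_k = -4, 4, -12, 36, -110, 342, …
ICs: h(0) = -4.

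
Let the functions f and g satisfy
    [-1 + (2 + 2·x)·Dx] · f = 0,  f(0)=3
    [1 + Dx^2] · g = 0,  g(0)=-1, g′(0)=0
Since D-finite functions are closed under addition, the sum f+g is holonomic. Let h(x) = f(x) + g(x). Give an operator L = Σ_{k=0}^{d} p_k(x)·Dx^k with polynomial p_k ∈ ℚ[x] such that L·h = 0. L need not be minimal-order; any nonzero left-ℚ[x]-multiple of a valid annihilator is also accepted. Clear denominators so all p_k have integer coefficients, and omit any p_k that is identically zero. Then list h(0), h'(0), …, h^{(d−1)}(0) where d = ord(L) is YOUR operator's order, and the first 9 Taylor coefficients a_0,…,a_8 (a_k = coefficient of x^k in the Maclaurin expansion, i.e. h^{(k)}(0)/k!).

L = (-7 - 8·x - 4·x^2) + (6 + 22·x + 24·x^2 + 8·x^3)·Dx + (-7 - 8·x - 4·x^2)·Dx^2 + (6 + 22·x + 24·x^2 + 8·x^3)·Dx^3  (order 3).
h: a_k = 2, 3/2, 1/8, 3/16, -61/384, 21/256, -2771/46080, 99/2048, -405661/10321920, …
ICs: h(0) = 2, h′(0) = 3/2, h′′(0) = 1/4.

f: a_k = 3, 3/2, -3/8, 3/16, -15/128, 21/256, -63/1024, 99/2048, -1287/32768, …
g: a_k = -1, 0, 1/2, 0, -1/24, 0, 1/720, 0, -1/40320, …
Weyl lclm of L_f,L_g ⇒ L₀ (ord ≤ 3).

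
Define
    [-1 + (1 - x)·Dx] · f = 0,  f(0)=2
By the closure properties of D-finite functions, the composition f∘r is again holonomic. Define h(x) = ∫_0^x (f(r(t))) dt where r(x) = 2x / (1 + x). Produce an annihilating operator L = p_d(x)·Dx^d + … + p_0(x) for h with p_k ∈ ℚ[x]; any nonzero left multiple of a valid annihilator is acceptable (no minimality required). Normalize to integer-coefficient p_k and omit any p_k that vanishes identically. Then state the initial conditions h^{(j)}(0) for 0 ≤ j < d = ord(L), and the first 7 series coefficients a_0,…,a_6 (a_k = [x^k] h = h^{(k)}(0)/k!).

L = 2·Dx + (-1 + x^2)·Dx^2  (order 2).
h: a_k = 0, 2, 2, 4/3, 1, 4/5, 2/3, …
ICs: h(0) = 0, h′(0) = 2.

f: a_k = 2, 2, 2, 2, 2, 2, 2, …
L₀ from L_f via x↦r, Dx↦r'^{-1}Dx.
h=∫₀ˣh₀: take L = L₀·Dx.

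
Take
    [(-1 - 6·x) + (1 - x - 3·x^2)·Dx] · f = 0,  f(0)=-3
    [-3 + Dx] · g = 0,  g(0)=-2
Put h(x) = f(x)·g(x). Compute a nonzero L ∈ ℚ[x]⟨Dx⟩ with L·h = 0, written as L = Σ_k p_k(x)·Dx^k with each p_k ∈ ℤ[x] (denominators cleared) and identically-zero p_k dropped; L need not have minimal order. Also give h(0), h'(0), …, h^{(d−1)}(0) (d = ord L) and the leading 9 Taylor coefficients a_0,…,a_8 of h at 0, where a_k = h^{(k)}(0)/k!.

L = (4 + 3·x - 9·x^2) + (-1 + x + 3·x^2)·Dx  (order 1).
h: a_k = 6, 24, 69, 168, 1581/4, 4557/5, 84129/40, 169401/35, 24977523/2240, …
ICs: h(0) = 6.

f: a_k = -3, -3, -12, -21, -57, -120, -291, -651, -1524, …
g: a_k = -2, -6, -9, -9, -27/4, -81/20, -81/40, -243/280, -729/2240, …
Sym-product of L_f,L_g gives L₀ (≤ ord 1).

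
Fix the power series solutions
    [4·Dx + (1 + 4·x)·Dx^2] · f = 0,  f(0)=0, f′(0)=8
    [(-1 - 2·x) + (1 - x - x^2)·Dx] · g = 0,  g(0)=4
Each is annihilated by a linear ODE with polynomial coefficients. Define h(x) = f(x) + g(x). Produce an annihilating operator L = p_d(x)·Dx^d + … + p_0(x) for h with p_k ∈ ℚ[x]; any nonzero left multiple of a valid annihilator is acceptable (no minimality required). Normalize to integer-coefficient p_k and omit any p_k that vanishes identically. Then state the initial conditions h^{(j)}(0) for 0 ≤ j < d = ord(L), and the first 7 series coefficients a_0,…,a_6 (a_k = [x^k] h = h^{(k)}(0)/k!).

L = (-100 - 272·x - 392·x^2 - 144·x^3 - 96·x^4)·Dx + (7 - 96·x - 434·x^2 - 540·x^3 - 304·x^4 - 160·x^5)·Dx^2 + (4 + 25·x + 28·x^2 - 46·x^3 - 73·x^4 - 76·x^5 - 32·x^6)·Dx^3  (order 3).
h: a_k = 4, 12, -8, 164/3, -108, 2208/5, -3940/3, …
ICs: h(0) = 4, h′(0) = 12, h′′(0) = -16.

f: a_k = 0, 8, -16, 128/3, -128, 2048/5, -4096/3, …
g: a_k = 4, 4, 8, 12, 20, 32, 52, …
Sum ⇒ L₀ = lclm(L_f,L_g) in ℚ(x)⟨Dx⟩.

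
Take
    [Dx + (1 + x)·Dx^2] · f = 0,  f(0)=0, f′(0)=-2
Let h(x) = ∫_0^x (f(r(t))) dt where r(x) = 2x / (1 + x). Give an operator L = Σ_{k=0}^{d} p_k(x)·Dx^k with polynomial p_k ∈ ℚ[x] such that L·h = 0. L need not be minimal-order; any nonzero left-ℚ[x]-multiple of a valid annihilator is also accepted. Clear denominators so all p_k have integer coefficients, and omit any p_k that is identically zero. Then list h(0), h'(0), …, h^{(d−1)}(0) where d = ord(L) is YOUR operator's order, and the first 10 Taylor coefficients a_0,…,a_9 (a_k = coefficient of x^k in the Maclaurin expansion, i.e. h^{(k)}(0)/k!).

L = (4 + 6·x)·Dx^2 + (1 + 4·x + 3·x^2)·Dx^3  (order 3).
h: a_k = 0, 0, -2, 8/3, -13/3, 8, -242/15, 104/3, -1093/14, 1640/9, …
ICs: h(0) = 0, h′(0) = 0, h′′(0) = -4.

f: a_k = 0, -2, 1, -2/3, 1/2, -2/5, 1/3, -2/7, 1/4, -2/9, …
Change of var in L_f (x↦r) gives L₀.
h=∫h₀ ⇒ L = L₀·Dx.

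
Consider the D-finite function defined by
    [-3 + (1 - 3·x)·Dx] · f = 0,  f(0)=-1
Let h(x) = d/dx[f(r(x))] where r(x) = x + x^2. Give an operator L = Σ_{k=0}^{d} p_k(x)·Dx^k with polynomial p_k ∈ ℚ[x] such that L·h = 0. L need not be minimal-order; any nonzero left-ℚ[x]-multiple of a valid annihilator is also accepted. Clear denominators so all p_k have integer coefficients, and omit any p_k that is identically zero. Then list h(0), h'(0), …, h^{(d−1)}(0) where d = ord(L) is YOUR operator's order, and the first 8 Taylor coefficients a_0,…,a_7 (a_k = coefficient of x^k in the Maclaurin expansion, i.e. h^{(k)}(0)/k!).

L = (8 + 18·x + 18·x^2) + (-1 + x + 9·x^2 + 6·x^3)·Dx  (order 1).
h: a_k = -3, -24, -135, -684, -3240, -14742, -65205, -282528, …
ICs: h(0) = -3.

f: a_k = -1, -3, -9, -27, -81, -243, -729, -2187, …
Change of var in L_f (x↦r) gives L₀.
h₀' ⇒ L via d/dx closure of L₀.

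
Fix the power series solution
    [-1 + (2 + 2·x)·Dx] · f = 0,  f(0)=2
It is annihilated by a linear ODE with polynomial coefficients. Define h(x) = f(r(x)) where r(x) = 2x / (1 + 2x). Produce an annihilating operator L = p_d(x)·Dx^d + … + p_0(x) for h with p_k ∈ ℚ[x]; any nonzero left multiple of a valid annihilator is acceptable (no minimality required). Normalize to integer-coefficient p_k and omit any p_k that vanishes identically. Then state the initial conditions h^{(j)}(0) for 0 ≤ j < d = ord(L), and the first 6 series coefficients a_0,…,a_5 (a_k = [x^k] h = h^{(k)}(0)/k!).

L = -1 + (1 + 6·x + 8·x^2)·Dx  (order 1).
h: a_k = 2, 2, -5, 13, -141/4, 399/4, …
ICs: h(0) = 2.

f: a_k = 2, 1, -1/4, 1/8, -5/64, 7/128, …
Change of var in L_f (x↦r) gives L₀.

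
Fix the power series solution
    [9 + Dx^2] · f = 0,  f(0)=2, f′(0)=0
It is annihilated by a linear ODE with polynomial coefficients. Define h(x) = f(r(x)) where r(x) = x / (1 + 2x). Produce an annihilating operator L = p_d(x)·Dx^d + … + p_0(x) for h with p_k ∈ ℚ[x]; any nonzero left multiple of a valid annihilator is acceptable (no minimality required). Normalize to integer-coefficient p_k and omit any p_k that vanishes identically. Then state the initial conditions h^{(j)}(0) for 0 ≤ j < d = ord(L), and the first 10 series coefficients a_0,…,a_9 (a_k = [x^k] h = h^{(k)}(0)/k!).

f: a_k = 2, 0, -9, 0, 27/4, 0, -81/40, 0, 729/2240, 0, …
h₀=f(r): pull back L_f along r ⇒ L₀.
L = 9 + (4 + 24·x + 48·x^2 + 32·x^3)·Dx + (1 + 8·x + 24·x^2 + 32·x^3 + 16·x^4)·Dx^2  (order 2).
h: a_k = 2, 0, -9, 36, -405/4, 234, -18081/40, 6723/10, -188955/448, -276921/140, …
ICs: h(0) = 2, h′(0) = 0.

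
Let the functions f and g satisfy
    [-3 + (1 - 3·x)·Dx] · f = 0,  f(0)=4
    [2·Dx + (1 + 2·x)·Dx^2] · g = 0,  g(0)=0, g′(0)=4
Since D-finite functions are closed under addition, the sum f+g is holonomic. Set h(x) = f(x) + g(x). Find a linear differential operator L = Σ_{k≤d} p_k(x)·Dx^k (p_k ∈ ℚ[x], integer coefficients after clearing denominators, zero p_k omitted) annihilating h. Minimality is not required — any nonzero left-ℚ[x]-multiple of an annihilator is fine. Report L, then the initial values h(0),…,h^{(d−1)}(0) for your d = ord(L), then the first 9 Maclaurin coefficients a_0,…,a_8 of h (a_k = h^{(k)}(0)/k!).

L = (78 + 36·x)·Dx + (23 + 132·x + 72·x^2)·Dx^2 + (-4 + x + 27·x^2 + 18·x^3)·Dx^3  (order 3).
h: a_k = 4, 16, 32, 340/3, 316, 4924/5, 8684/3, 61492/7, 26180, …
ICs: h(0) = 4, h′(0) = 16, h′′(0) = 64.

f: a_k = 4, 12, 36, 108, 324, 972, 2916, 8748, 26244, …
g: a_k = 0, 4, -4, 16/3, -8, 64/5, -64/3, 256/7, -64, …
Weyl lclm of L_f,L_g ⇒ L₀ (ord ≤ 3).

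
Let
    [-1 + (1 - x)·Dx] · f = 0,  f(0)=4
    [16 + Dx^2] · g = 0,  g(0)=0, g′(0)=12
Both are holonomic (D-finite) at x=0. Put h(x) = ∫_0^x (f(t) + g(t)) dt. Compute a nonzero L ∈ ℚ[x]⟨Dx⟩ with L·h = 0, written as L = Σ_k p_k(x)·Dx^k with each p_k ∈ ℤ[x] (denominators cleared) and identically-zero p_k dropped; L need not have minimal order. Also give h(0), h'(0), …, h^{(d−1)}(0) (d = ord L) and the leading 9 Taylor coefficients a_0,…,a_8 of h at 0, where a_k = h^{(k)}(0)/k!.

L = (176 - 256·x + 128·x^2)·Dx + (-144 + 400·x - 384·x^2 + 128·x^3)·Dx^2 + (11 - 16·x + 8·x^2)·Dx^3 + (-9 + 25·x - 24·x^2 + 8·x^3)·Dx^4  (order 4).
h: a_k = 0, 4, 8, 4/3, -7, 4/5, 74/15, 4/7, -151/210, …
ICs: h(0) = 0, h′(0) = 4, h′′(0) = 16, h′′′(0) = 8.

f: a_k = 4, 4, 4, 4, 4, 4, 4, 4, 4, …
g: a_k = 0, 12, 0, -32, 0, 128/5, 0, -1024/105, 0, …
Weyl lclm of L_f,L_g ⇒ L₀ (ord ≤ 3).
h=∫h₀ ⇒ L = L₀·Dx.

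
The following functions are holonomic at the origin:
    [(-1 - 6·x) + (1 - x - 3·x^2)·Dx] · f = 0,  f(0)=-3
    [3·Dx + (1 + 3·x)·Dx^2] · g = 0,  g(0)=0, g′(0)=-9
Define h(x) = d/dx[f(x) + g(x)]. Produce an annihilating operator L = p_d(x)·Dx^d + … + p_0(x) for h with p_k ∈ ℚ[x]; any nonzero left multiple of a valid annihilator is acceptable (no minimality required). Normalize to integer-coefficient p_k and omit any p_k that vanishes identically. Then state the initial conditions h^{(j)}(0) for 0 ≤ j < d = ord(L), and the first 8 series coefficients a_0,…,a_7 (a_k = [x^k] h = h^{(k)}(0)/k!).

f: a_k = -3, -3, -12, -21, -57, -120, -291, -651, …
g: a_k = 0, -9, 27/2, -27, 243/4, -729/5, 729/2, -6561/7, …
Weyl lclm of L_f,L_g ⇒ L₀ (ord ≤ 3).
h₀' ⇒ L via d/dx closure of L₀.
L = (270 + 1422·x + 3780·x^2 + 2916·x^3 + 2916·x^4) + (24 + 468·x + 2736·x^2 + 5616·x^3 + 5994·x^4 + 4860·x^5)·Dx + (-11 - 79·x - 129·x^2 + 171·x^3 + 783·x^4 + 1377·x^5 + 972·x^6)·Dx^2  (order 2).
h: a_k = -12, 3, -144, 15, -1329, 441, -11118, 7491, …
ICs: h(0) = -12, h′(0) = 3.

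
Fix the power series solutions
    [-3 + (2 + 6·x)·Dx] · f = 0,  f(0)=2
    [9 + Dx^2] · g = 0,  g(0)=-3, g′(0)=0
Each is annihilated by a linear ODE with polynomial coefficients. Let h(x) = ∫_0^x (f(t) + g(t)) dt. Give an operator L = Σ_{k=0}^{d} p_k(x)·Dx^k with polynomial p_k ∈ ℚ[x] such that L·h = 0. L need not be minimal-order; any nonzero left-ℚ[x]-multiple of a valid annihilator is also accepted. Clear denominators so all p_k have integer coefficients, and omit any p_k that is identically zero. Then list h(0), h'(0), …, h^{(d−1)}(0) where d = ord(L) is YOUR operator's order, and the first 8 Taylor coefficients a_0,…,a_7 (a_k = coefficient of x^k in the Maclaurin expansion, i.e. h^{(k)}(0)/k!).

f: a_k = 2, 3, -9/4, 27/8, -405/64, 1701/128, -15309/512, 72171/1024, …
g: a_k = -3, 0, 27/2, 0, -81/8, 0, 243/80, 0, …
h₀=f+g: left-lcm gives L₀, ord ≤ 3.
h=∫h₀ ⇒ L = L₀·Dx.
L = (-63 - 216·x - 324·x^2)·Dx + (18 + 198·x + 648·x^2 + 648·x^3)·Dx^2 + (-7 - 24·x - 36·x^2)·Dx^3 + (2 + 22·x + 72·x^2 + 72·x^3)·Dx^4  (order 4).
h: a_k = 0, -1, 3/2, 15/4, 27/32, -1053/320, 567/256, -68769/17920, …
ICs: h(0) = 0, h′(0) = -1, h′′(0) = 3, h′′′(0) = 45/2.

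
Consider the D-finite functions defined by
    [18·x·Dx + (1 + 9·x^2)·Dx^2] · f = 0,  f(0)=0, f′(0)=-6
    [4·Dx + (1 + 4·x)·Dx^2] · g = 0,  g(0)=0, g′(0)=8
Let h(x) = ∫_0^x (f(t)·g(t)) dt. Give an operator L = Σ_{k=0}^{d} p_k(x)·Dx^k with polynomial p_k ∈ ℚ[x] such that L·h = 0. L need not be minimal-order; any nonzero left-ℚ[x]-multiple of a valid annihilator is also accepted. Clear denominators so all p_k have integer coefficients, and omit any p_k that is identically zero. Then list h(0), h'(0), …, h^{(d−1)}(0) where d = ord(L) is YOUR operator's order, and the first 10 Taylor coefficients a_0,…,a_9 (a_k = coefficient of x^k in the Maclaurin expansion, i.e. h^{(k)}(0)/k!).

f: a_k = 0, -6, 0, 18, 0, -486/5, 0, 4374/7, 0, -4374, …
g: a_k = 0, 8, -16, 128/3, -128, 2048/5, -4096/3, 32768/7, -16384, 524288/9, …
Sym-product of L_f,L_g gives L₀ (≤ ord 4).
h=∫h₀ ⇒ L = L₀·Dx.
L = (2448 + 17280·x + 76464·x^2 + 518400·x^3 + 1399680·x^4 + 2426112·x^5 + 1679616·x^7)·Dx^2 + (452 + 10800·x + 98028·x^2 + 491184·x^3 + 1840320·x^4 + 4339008·x^5 + 6531840·x^6 + 1259712·x^7 + 5878656·x^8)·Dx^3 + (136 + 1912·x + 18576·x^2 + 103608·x^3 + 389448·x^4 + 1100304·x^5 + 2239488·x^6 + 3277584·x^7 + 1259712·x^8 + 3359232·x^9)·Dx^4 + (13 + 176·x + 1234·x^2 + 6048·x^3 + 22833·x^4 + 68688·x^5 + 154224·x^6 + 279936·x^7 + 399492·x^8 + 209952·x^9 + 419904·x^10)·Dx^5  (order 5).
h: a_k = 0, 0, 0, -16, 24, -112/5, 80, -12336/35, 4652/5, -33104/15, …
ICs: h(0) = 0, h′(0) = 0, h′′(0) = 0, h′′′(0) = -96, h′′′′(0) = 576.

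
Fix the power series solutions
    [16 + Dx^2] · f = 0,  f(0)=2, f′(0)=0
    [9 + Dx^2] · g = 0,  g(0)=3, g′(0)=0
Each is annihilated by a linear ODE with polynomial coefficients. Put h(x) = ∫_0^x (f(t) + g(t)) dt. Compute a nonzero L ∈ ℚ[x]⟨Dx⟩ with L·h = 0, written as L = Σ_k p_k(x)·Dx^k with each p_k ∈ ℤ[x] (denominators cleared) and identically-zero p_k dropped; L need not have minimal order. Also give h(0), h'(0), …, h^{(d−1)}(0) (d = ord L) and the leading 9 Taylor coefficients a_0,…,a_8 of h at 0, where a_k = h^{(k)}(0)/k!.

f: a_k = 2, 0, -16, 0, 64/3, 0, -512/45, 0, 1024/315, …
g: a_k = 3, 0, -27/2, 0, 81/8, 0, -243/80, 0, 2187/4480, …
Weyl lclm of L_f,L_g ⇒ L₀ (ord ≤ 4).
h=∫₀ˣh₀: take L = L₀·Dx.
L = 144·Dx + 25·Dx^3 + Dx^5  (order 5).
h: a_k = 0, 5, 0, -59/6, 0, 151/24, 0, -10379/5040, 0, …
ICs: h(0) = 0, h′(0) = 5, h′′(0) = 0, h′′′(0) = -59, h′′′′(0) = 0.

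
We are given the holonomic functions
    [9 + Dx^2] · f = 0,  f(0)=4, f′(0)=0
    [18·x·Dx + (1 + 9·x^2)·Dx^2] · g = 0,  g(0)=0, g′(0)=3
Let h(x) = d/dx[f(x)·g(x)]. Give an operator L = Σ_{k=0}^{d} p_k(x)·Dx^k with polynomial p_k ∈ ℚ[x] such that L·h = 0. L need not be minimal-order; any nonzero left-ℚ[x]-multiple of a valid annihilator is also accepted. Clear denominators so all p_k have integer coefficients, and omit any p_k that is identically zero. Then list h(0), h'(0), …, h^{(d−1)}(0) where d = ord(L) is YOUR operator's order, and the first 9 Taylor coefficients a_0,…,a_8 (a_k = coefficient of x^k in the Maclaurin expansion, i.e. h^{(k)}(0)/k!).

f: a_k = 4, 0, -18, 0, 27/2, 0, -81/20, 0, 729/1120, …
g: a_k = 0, 3, 0, -9, 0, 243/5, 0, -2187/7, 0, …
Sym-product of L_f,L_g gives L₀ (≤ ord 4).
Differentiate: ansatz ord ≤ ord L₀ ⇒ L.
L = (8910 + 214326·x^2 + 3024621·x^4 + 5668704·x^6 + 6377292·x^8 + 9565938·x^10 + 43046721·x^12) + (5508·x + 207036·x^3 + 1837080·x^5 + 4723920·x^7 + 10628820·x^9 + 19131876·x^11)·Dx + (1080 + 27540·x^2 + 389286·x^4 + 971028·x^6 + 1889568·x^8 + 4251528·x^10 + 9565938·x^12)·Dx^2 + (612·x + 23004·x^3 + 204120·x^5 + 524880·x^7 + 1180980·x^9 + 2125764·x^11)·Dx^3 + (10 + 414·x^2 + 5913·x^4 + 37908·x^6 + 131220·x^8 + 354294·x^10 + 531441·x^12)·Dx^4  (order 4).
h: a_k = 12, 0, -270, 0, 3969/2, 0, -316143/20, 0, 151867467/1120, …
ICs: h(0) = 12, h′(0) = 0, h′′(0) = -540, h′′′(0) = 0.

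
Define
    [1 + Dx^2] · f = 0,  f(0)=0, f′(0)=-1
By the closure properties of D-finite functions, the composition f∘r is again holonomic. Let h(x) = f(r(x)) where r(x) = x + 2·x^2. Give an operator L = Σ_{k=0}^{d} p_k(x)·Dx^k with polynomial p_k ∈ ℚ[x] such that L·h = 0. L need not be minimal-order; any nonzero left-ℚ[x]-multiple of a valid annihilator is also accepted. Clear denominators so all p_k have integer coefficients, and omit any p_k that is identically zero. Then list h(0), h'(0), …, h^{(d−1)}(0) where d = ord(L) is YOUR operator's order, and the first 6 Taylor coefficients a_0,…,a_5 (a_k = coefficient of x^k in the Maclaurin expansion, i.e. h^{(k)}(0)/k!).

f: a_k = 0, -1, 0, 1/6, 0, -1/120, …
f∘r: x↦r, Dx↦Dx/r' in L_f ⇒ L₀.
L = (1 + 12·x + 48·x^2 + 64·x^3) - 4·Dx + (1 + 4·x)·Dx^2  (order 2).
h: a_k = 0, -1, -2, 1/6, 1, 239/120, …
ICs: h(0) = 0, h′(0) = -1.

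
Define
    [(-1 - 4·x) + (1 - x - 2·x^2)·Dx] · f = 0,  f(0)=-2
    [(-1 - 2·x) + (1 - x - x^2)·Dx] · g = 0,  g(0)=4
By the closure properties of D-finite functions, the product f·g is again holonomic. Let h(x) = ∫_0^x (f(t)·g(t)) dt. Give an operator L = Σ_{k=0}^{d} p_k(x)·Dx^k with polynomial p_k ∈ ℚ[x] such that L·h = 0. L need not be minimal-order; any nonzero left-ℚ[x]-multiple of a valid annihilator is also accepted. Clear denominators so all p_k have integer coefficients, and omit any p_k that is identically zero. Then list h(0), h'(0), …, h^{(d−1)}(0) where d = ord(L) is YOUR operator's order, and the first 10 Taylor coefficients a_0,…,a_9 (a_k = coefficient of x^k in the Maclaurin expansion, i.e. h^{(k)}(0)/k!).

f: a_k = -2, -2, -6, -10, -22, -42, -86, -170, -342, -682, …
g: a_k = 4, 4, 8, 12, 20, 32, 52, 84, 136, 220, …
Sym-product of L_f,L_g gives L₀ (≤ ord 1).
h=∫₀ˣh₀: take L = L₀·Dx.
L = (-2 - 4·x + 9·x^2 + 8·x^3)·Dx + (1 - 2·x - 2·x^2 + 3·x^3 + 2·x^4)·Dx^2  (order 2).
h: a_k = 0, -8, -8, -16, -26, -48, -256/3, -1096/7, -286, -528, …
ICs: h(0) = 0, h′(0) = -8.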